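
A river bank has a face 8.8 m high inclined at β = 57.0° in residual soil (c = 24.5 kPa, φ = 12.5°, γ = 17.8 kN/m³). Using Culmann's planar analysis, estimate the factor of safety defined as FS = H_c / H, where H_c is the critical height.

FS = 1.79

H_c = (4c/γ) · sinβ cosφ / [1 − cos(β − φ)]
    = (4·24.5/17.8) · sin57.0°·cos12.5° / [1 − cos44.5°]
    = 5.506 · 0.8188 / 0.2867 = 15.72 m
FS = H_c / H = 15.72 / 8.8 = 1.786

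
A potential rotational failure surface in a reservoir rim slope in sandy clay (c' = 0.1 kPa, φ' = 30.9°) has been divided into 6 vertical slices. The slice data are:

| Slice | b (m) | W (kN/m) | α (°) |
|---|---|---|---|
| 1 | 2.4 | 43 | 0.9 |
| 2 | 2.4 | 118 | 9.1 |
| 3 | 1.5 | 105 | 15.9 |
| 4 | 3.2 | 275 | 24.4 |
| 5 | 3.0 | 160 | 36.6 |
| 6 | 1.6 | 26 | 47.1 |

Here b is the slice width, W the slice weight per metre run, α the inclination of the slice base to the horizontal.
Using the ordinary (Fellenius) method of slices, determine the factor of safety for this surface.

FS = 1.43

Ordinary method of slices: FS = Σ[c'·Δl_i + (W_i cosα_i)·tanφ'] / Σ W_i sinα_i, with Δl_i = b_i / cosα_i.
Slice 1: Δl = 2.4/cos0.9° = 2.400 m; N'_1 = 43·cos0.9° = 43.0; c'Δl = 0.24; W sinα = 0.7
Slice 2: Δl = 2.4/cos9.1° = 2.431 m; N'_2 = 118·cos9.1° = 116.5; c'Δl = 0.24; W sinα = 18.7
Slice 3: Δl = 1.5/cos15.9° = 1.560 m; N'_3 = 105·cos15.9° = 101.0; c'Δl = 0.16; W sinα = 28.8
Slice 4: Δl = 3.2/cos24.4° = 3.514 m; N'_4 = 275·cos24.4° = 250.4; c'Δl = 0.35; W sinα = 113.6
Slice 5: Δl = 3.0/cos36.6° = 3.737 m; N'_5 = 160·cos36.6° = 128.5; c'Δl = 0.37; W sinα = 95.4
Slice 6: Δl = 1.6/cos47.1° = 2.350 m; N'_6 = 26·cos47.1° = 17.7; c'Δl = 0.24; W sinα = 19.0
Σc'Δl = 1.6 kN/m; ΣN' = 657.1 kN/m; ΣW sinα = 276.1 kN/m
Resisting = 1.6 + 657.1·tan30.9° = 1.6 + 393.3 = 394.9 kN/m
FS = 394.9 / 276.1 = 1.430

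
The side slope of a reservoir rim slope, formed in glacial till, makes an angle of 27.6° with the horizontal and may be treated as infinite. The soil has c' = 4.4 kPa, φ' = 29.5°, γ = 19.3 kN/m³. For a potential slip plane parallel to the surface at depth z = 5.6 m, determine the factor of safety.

FS = 1.18

For an infinite slope with a slip plane parallel to the surface (no pore pressure): FS = [c' + γz cos²β tanφ'] / [γz sinβ cosβ].
γz = 19.3·5.6 = 108.08 kN/m²
Numerator = 4.4 + 108.08·cos²27.6°·tan29.5° = 4.4 + 108.08·0.7854·0.5658 = 52.424 kPa
Denominator = 108.08·sin27.6°·cos27.6° = 108.08·0.4633·0.8862 = 44.375 kPa
FS = 52.424 / 44.375 = 1.181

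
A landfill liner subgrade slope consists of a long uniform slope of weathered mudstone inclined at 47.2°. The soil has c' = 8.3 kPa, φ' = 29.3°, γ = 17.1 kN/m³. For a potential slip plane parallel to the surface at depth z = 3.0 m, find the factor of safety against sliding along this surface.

FS = 0.84

For an infinite slope with a slip plane parallel to the surface (no pore pressure): FS = [c' + γz cos²β tanφ'] / [γz sinβ cosβ].
γz = 17.1·3.0 = 51.30 kN/m²
Numerator = 8.3 + 51.30·cos²47.2°·tan29.3° = 8.3 + 51.30·0.4616·0.5612 = 21.590 kPa
Denominator = 51.30·sin47.2°·cos47.2° = 51.30·0.7337·0.6794 = 25.574 kPa
FS = 21.590 / 25.574 = 0.844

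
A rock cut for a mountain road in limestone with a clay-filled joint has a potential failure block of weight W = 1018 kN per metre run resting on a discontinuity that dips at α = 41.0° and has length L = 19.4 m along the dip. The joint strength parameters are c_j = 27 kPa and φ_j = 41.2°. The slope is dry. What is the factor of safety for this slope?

FS = 1.79

Resolving the block weight along and normal to the plane and applying the Mohr–Coulomb strength on the joint:
N' = W cosα = 1018·cos41.0° = 768.3 kN/m
Driving force T = W sinα = 1018·sin41.0° = 667.9 kN/m
Resisting force R = c_j·L + N'·tanφ_j = 27·19.4 + 768.3·tan41.2° = 523.8 + 672.6 = 1196.4 kN/m
FS = R / T = 1196.4 / 667.9 = 1.791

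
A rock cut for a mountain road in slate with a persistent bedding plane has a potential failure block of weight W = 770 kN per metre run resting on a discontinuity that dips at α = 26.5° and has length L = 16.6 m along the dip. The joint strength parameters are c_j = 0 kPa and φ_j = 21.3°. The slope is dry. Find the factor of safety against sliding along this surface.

Resolving the block weight along and normal to the plane and applying the Mohr–Coulomb strength on the joint:
N' = W cosα = 770·cos26.5° = 689.1 kN/m
Driving force T = W sinα = 770·sin26.5° = 343.6 kN/m
Resisting force R = c_j·L + N'·tanφ_j = 0·16.6 + 689.1·tan21.3° = 0.0 + 268.7 = 268.7 kN/m
FS = R / T = 268.7 / 343.6 = 0.782

FS = 0.78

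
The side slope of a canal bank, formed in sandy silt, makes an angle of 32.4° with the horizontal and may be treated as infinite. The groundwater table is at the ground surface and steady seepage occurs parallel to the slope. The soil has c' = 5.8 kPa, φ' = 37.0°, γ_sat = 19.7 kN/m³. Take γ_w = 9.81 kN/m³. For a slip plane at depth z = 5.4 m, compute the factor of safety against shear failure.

FS = 0.72

With seepage parallel to the slope and the water table at the surface, the effective normal stress on the slip plane uses the buoyant unit weight γ' = γ_sat − γ_w while the driving shear stress uses γ_sat:
FS = [c' + γ' z cos²β tanφ'] / [γ_sat z sinβ cosβ]
γ' = 19.7 − 9.81 = 9.89 kN/m³
Numerator = 5.8 + 9.89·5.4·cos²32.4°·tan37.0° = 5.8 + 9.89·5.4·0.7129·0.7536 = 34.490 kPa
Denominator = 19.7·5.4·sin32.4°·cos32.4° = 19.7·5.4·0.5358·0.8443 = 48.128 kPa
FS = 34.490 / 48.128 = 0.717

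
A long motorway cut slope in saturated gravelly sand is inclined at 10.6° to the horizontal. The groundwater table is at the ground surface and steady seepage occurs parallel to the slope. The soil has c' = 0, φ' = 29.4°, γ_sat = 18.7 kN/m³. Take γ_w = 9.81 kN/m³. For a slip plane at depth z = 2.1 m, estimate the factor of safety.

With seepage parallel to the slope and the water table at the surface, the effective normal stress on the slip plane uses the buoyant unit weight γ' = γ_sat − γ_w while the driving shear stress uses γ_sat:
FS = [c' + γ' z cos²β tanφ'] / [γ_sat z sinβ cosβ]
(For c' = 0 this reduces to FS = (γ'/γ_sat)·tanφ'/tanβ.)
γ' = 18.7 − 9.81 = 8.89 kN/m³
Numerator = 0.0 + 8.89·2.1·cos²10.6°·tan29.4° = 0.0 + 8.89·2.1·0.9662·0.5635 = 10.163 kPa
Denominator = 18.7·2.1·sin10.6°·cos10.6° = 18.7·2.1·0.1840·0.9829 = 7.100 kPa
FS = 10.163 / 7.100 = 1.431

FS = 1.43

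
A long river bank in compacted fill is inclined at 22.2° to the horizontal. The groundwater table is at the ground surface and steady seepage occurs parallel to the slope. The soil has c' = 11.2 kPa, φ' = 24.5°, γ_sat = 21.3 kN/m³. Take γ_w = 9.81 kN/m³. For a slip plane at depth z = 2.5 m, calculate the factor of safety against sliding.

FS = 1.20

With seepage parallel to the slope and the water table at the surface, the effective normal stress on the slip plane uses the buoyant unit weight γ' = γ_sat − γ_w while the driving shear stress uses γ_sat:
FS = [c' + γ' z cos²β tanφ'] / [γ_sat z sinβ cosβ]
γ' = 21.3 − 9.81 = 11.49 kN/m³
Numerator = 11.2 + 11.49·2.5·cos²22.2°·tan24.5° = 11.2 + 11.49·2.5·0.8572·0.4557 = 22.422 kPa
Denominator = 21.3·2.5·sin22.2°·cos22.2° = 21.3·2.5·0.3778·0.9259 = 18.629 kPa
FS = 22.422 / 18.629 = 1.204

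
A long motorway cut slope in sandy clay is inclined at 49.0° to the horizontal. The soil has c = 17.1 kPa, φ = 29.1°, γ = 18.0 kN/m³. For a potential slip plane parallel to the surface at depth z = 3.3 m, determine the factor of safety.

FS = 1.07

For an infinite slope with a slip plane parallel to the surface (no pore pressure): FS = [c + γz cos²β tanφ] / [γz sinβ cosβ].
γz = 18.0·3.3 = 59.40 kN/m²
Numerator = 17.1 + 59.40·cos²49.0°·tan29.1° = 17.1 + 59.40·0.4304·0.5566 = 31.330 kPa
Denominator = 59.40·sin49.0°·cos49.0° = 59.40·0.7547·0.6561 = 29.411 kPa
FS = 31.330 / 29.411 = 1.065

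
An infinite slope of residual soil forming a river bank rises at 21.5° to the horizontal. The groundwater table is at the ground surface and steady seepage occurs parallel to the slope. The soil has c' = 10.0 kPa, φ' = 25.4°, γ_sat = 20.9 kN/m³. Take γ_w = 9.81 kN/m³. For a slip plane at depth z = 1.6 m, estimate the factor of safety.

FS = 1.52

With seepage parallel to the slope and the water table at the surface, the effective normal stress on the slip plane uses the buoyant unit weight γ' = γ_sat − γ_w while the driving shear stress uses γ_sat:
FS = [c' + γ' z cos²β tanφ'] / [γ_sat z sinβ cosβ]
γ' = 20.9 − 9.81 = 11.09 kN/m³
Numerator = 10.0 + 11.09·1.6·cos²21.5°·tan25.4° = 10.0 + 11.09·1.6·0.8657·0.4748 = 17.294 kPa
Denominator = 20.9·1.6·sin21.5°·cos21.5° = 20.9·1.6·0.3665·0.9304 = 11.403 kPa
FS = 17.294 / 11.403 = 1.517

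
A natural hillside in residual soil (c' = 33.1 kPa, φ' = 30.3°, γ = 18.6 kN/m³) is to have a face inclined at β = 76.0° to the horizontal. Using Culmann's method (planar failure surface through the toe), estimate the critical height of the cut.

H_c = 19.77 m

Culmann's analysis gives the critical failure plane at α_cr = (β + φ')/2 = (76.0 + 30.3)/2 = 53.1°, and the critical height
H_c = (4c'/γ) · sinβ cosφ' / [1 − cos(β − φ')]
    = (4·33.1/18.6) · sin76.0°·cos30.3° / [1 − cos(45.7°)]
    = 7.118 · 0.9703·0.8634 / [1 − 0.6984]
    = 7.118 · 0.8377 / 0.3016
    = 19.77 m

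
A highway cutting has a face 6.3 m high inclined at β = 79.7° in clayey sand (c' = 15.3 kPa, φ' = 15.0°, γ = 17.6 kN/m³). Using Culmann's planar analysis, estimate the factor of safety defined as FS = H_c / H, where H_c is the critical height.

H_c = (4c'/γ) · sinβ cosφ' / [1 − cos(β − φ')]
    = (4·15.3/17.6) · sin79.7°·cos15.0° / [1 − cos64.7°]
    = 3.477 · 0.9504 / 0.5726 = 5.77 m
FS = H_c / H = 5.77 / 6.3 = 0.916

FS = 0.92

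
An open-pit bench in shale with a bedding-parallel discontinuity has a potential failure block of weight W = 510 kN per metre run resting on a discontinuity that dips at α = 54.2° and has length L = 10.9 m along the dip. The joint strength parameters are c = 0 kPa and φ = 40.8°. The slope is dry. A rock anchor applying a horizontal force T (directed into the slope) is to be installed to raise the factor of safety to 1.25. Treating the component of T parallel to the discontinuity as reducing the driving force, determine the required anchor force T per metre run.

Resolving forces along and normal to the sliding plane, with the horizontal anchor force T adding T·sinα to the effective normal force and T·cosα acting up the plane against the driving force:
FS = [cL + (W cosα + T sinα) tanφ] / [W sinα − T cosα]
Without the anchor: N' = 298.3 kN/m, driving T_d = 413.6 kN/m, resisting R = 0·10.9 + 298.3·tan40.8° = 257.5 kN/m, FS = 0.62.
Setting FS = 1.25 and solving for T:
1.25·(413.6 − T cos54.2°) = 257.5 + T sin54.2°·tan40.8°
T·(sin54.2°·tan40.8° + 1.25·cos54.2°) = 1.25·413.6 − 257.5
T·(0.8111·0.8632 + 1.25·0.5850) = 517.1 − 257.5 = 259.5
T·1.4313 = 259.5
T = 181.3 kN/m

T = 181 kN/m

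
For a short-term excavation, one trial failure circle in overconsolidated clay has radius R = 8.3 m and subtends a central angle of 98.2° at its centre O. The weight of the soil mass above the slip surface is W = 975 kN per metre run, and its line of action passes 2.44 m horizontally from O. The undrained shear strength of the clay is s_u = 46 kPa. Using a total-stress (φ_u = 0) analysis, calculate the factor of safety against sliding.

Taking moments about the centre O, the resisting moment is provided by the undrained shear strength acting along the arc:
Arc length L_a = R·θ = 8.3·(98.2°·π/180) = 8.3·1.7139 = 14.23 m
M_R = s_u·L_a·R = 46·14.23·8.3 = 5431.3 kN·m/m
M_D = W·d = 975·2.44 = 2379.0 kN·m/m
FS = M_R / M_D = 5431.3 / 2379.0 = 2.283

FS = 2.28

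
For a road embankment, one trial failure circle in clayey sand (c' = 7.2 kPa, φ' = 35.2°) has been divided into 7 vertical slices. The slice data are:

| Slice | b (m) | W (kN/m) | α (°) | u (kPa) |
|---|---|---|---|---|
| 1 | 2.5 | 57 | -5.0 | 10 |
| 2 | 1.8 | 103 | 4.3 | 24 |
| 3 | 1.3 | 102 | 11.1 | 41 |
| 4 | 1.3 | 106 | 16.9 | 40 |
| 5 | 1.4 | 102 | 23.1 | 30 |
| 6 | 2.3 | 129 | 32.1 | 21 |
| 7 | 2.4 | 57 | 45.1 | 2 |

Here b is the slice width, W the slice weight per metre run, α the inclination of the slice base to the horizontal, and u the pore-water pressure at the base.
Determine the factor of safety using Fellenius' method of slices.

FS = 1.63

Ordinary method of slices: FS = Σ[c'·Δl_i + (W_i cosα_i − u_i·Δl_i)·tanφ'] / Σ W_i sinα_i, with Δl_i = b_i / cosα_i.
Slice 1: Δl = 2.5/cos(-5.0°) = 2.510 m; N'_1 = 57·cos(-5.0°) − 10·2.510 = 31.7; c'Δl = 18.07; W sinα = -5.0
Slice 2: Δl = 1.8/cos4.3° = 1.805 m; N'_2 = 103·cos4.3° − 24·1.805 = 59.4; c'Δl = 13.00; W sinα = 7.7
Slice 3: Δl = 1.3/cos11.1° = 1.325 m; N'_3 = 102·cos11.1° − 41·1.325 = 45.8; c'Δl = 9.54; W sinα = 19.6
Slice 4: Δl = 1.3/cos16.9° = 1.359 m; N'_4 = 106·cos16.9° − 40·1.359 = 47.1; c'Δl = 9.78; W sinα = 30.8
Slice 5: Δl = 1.4/cos23.1° = 1.522 m; N'_5 = 102·cos23.1° − 30·1.522 = 48.2; c'Δl = 10.96; W sinα = 40.0
Slice 6: Δl = 2.3/cos32.1° = 2.715 m; N'_6 = 129·cos32.1° − 21·2.715 = 52.3; c'Δl = 19.55; W sinα = 68.6
Slice 7: Δl = 2.4/cos45.1° = 3.400 m; N'_7 = 57·cos45.1° − 2·3.400 = 33.4; c'Δl = 24.48; W sinα = 40.4
Σc'Δl = 105.4 kN/m; ΣN' = 317.8 kN/m; ΣW sinα = 202.2 kN/m
Resisting = 105.4 + 317.8·tan35.2° = 105.4 + 224.2 = 329.5 kN/m
FS = 329.5 / 202.2 = 1.630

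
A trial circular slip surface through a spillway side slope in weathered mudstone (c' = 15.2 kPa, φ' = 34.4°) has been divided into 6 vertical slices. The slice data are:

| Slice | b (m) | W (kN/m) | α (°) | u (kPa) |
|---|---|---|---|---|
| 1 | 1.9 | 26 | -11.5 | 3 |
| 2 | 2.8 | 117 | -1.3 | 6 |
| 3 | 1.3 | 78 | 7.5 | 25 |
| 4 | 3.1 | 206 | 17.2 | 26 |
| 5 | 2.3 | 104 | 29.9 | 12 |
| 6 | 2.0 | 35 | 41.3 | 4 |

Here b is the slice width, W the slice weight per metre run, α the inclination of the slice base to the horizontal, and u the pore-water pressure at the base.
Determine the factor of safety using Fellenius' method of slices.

FS = 3.34

Ordinary method of slices: FS = Σ[c'·Δl_i + (W_i cosα_i − u_i·Δl_i)·tanφ'] / Σ W_i sinα_i, with Δl_i = b_i / cosα_i.
Slice 1: Δl = 1.9/cos(-11.5°) = 1.939 m; N'_1 = 26·cos(-11.5°) − 3·1.939 = 19.7; c'Δl = 29.47; W sinα = -5.2
Slice 2: Δl = 2.8/cos(-1.3°) = 2.801 m; N'_2 = 117·cos(-1.3°) − 6·2.801 = 100.2; c'Δl = 42.57; W sinα = -2.7
Slice 3: Δl = 1.3/cos7.5° = 1.311 m; N'_3 = 78·cos7.5° − 25·1.311 = 44.6; c'Δl = 19.93; W sinα = 10.2
Slice 4: Δl = 3.1/cos17.2° = 3.245 m; N'_4 = 206·cos17.2° − 26·3.245 = 112.4; c'Δl = 49.33; W sinα = 60.9
Slice 5: Δl = 2.3/cos29.9° = 2.653 m; N'_5 = 104·cos29.9° − 12·2.653 = 58.3; c'Δl = 40.33; W sinα = 51.8
Slice 6: Δl = 2.0/cos41.3° = 2.662 m; N'_6 = 35·cos41.3° − 4·2.662 = 15.6; c'Δl = 40.47; W sinα = 23.1
Σc'Δl = 222.1 kN/m; ΣN' = 350.8 kN/m; ΣW sinα = 138.2 kN/m
Resisting = 222.1 + 350.8·tan34.4° = 222.1 + 240.2 = 462.3 kN/m
FS = 462.3 / 138.2 = 3.345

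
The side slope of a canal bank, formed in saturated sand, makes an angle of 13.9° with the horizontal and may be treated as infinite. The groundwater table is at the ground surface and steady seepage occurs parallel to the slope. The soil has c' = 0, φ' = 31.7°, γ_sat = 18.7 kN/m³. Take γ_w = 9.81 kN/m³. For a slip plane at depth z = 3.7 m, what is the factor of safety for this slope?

FS = 1.19

With seepage parallel to the slope and the water table at the surface, the effective normal stress on the slip plane uses the buoyant unit weight γ' = γ_sat − γ_w while the driving shear stress uses γ_sat:
FS = [c' + γ' z cos²β tanφ'] / [γ_sat z sinβ cosβ]
(For c' = 0 this reduces to FS = (γ'/γ_sat)·tanφ'/tanβ.)
γ' = 18.7 − 9.81 = 8.89 kN/m³
Numerator = 0.0 + 8.89·3.7·cos²13.9°·tan31.7° = 0.0 + 8.89·3.7·0.9423·0.6176 = 19.143 kPa
Denominator = 18.7·3.7·sin13.9°·cos13.9° = 18.7·3.7·0.2402·0.9707 = 16.135 kPa
FS = 19.143 / 16.135 = 1.186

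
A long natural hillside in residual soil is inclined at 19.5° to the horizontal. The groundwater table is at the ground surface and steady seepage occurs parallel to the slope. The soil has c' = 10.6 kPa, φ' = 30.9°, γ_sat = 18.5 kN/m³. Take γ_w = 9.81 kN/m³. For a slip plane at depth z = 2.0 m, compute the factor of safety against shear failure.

FS = 1.70

With seepage parallel to the slope and the water table at the surface, the effective normal stress on the slip plane uses the buoyant unit weight γ' = γ_sat − γ_w while the driving shear stress uses γ_sat:
FS = [c' + γ' z cos²β tanφ'] / [γ_sat z sinβ cosβ]
γ' = 18.5 − 9.81 = 8.69 kN/m³
Numerator = 10.6 + 8.69·2.0·cos²19.5°·tan30.9° = 10.6 + 8.69·2.0·0.8886·0.5985 = 19.843 kPa
Denominator = 18.5·2.0·sin19.5°·cos19.5° = 18.5·2.0·0.3338·0.9426 = 11.642 kPa
FS = 19.843 / 11.642 = 1.704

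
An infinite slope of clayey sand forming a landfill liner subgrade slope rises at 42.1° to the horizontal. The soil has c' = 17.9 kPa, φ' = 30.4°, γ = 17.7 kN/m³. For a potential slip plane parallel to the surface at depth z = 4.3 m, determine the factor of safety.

For an infinite slope with a slip plane parallel to the surface (no pore pressure): FS = [c' + γz cos²β tanφ'] / [γz sinβ cosβ].
γz = 17.7·4.3 = 76.11 kN/m²
Numerator = 17.9 + 76.11·cos²42.1°·tan30.4° = 17.9 + 76.11·0.5505·0.5867 = 42.483 kPa
Denominator = 76.11·sin42.1°·cos42.1° = 76.11·0.6704·0.7420 = 37.860 kPa
FS = 42.483 / 37.860 = 1.122

FS = 1.12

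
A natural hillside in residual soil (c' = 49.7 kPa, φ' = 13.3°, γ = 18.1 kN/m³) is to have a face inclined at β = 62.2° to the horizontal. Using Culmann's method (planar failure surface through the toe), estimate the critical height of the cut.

Culmann's analysis gives the critical failure plane at α_cr = (β + φ')/2 = (62.2 + 13.3)/2 = 37.8°, and the critical height
H_c = (4c'/γ) · sinβ cosφ' / [1 − cos(β − φ')]
    = (4·49.7/18.1) · sin62.2°·cos13.3° / [1 − cos(48.9°)]
    = 10.983 · 0.8846·0.9732 / [1 − 0.6574]
    = 10.983 · 0.8609 / 0.3426
    = 27.60 m

H_c = 27.60 m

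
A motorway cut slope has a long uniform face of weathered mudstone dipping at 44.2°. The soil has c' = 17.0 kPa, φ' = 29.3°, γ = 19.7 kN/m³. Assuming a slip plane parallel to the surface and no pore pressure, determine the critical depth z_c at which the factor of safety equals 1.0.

z_c = 4.08 m

Setting FS = 1.00 in FS = [c' + γz cos²β tanφ'] / [γz sinβ cosβ] and solving for z:
z = c' / [γ cosβ (FS·sinβ − cosβ·tanφ')]
  = 17.0 / [19.7·cos44.2°·(1.00·sin44.2° − cos44.2°·tan29.3°)]
  = 17.0 / [19.7·0.7169·(1.00·0.6972 − 0.7169·0.5612)]
  = 17.0 / 4.1643 = 4.082 m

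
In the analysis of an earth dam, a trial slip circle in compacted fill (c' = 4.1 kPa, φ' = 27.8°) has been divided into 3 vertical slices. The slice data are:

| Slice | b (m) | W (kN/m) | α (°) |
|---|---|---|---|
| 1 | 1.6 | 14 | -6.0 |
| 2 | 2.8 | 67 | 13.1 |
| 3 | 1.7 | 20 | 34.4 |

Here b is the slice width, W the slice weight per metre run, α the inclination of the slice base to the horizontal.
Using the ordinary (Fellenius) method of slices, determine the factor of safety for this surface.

FS = 3.09

Ordinary method of slices: FS = Σ[c'·Δl_i + (W_i cosα_i)·tanφ'] / Σ W_i sinα_i, with Δl_i = b_i / cosα_i.
Slice 1: Δl = 1.6/cos(-6.0°) = 1.609 m; N'_1 = 14·cos(-6.0°) = 13.9; c'Δl = 6.60; W sinα = -1.5
Slice 2: Δl = 2.8/cos13.1° = 2.875 m; N'_2 = 67·cos13.1° = 65.3; c'Δl = 11.79; W sinα = 15.2
Slice 3: Δl = 1.7/cos34.4° = 2.060 m; N'_3 = 20·cos34.4° = 16.5; c'Δl = 8.45; W sinα = 11.3
Σc'Δl = 26.8 kN/m; ΣN' = 95.7 kN/m; ΣW sinα = 25.0 kN/m
Resisting = 26.8 + 95.7·tan27.8° = 26.8 + 50.4 = 77.3 kN/m
FS = 77.3 / 25.0 = 3.088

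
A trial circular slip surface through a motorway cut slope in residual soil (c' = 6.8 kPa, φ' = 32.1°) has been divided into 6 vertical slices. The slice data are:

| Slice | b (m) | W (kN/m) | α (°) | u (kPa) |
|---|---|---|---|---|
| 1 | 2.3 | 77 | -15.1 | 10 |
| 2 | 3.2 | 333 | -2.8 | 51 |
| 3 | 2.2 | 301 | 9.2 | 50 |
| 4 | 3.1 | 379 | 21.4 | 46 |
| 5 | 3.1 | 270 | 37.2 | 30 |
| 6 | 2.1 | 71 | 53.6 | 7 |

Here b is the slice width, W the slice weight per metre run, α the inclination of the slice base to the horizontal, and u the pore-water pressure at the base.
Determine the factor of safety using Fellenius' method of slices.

Ordinary method of slices: FS = Σ[c'·Δl_i + (W_i cosα_i − u_i·Δl_i)·tanφ'] / Σ W_i sinα_i, with Δl_i = b_i / cosα_i.
Slice 1: Δl = 2.3/cos(-15.1°) = 2.382 m; N'_1 = 77·cos(-15.1°) − 10·2.382 = 50.5; c'Δl = 16.20; W sinα = -20.1
Slice 2: Δl = 3.2/cos(-2.8°) = 3.204 m; N'_2 = 333·cos(-2.8°) − 51·3.204 = 169.2; c'Δl = 21.79; W sinα = -16.3
Slice 3: Δl = 2.2/cos9.2° = 2.229 m; N'_3 = 301·cos9.2° − 50·2.229 = 185.7; c'Δl = 15.15; W sinα = 48.1
Slice 4: Δl = 3.1/cos21.4° = 3.330 m; N'_4 = 379·cos21.4° − 46·3.330 = 199.7; c'Δl = 22.64; W sinα = 138.3
Slice 5: Δl = 3.1/cos37.2° = 3.892 m; N'_5 = 270·cos37.2° − 30·3.892 = 98.3; c'Δl = 26.46; W sinα = 163.2
Slice 6: Δl = 2.1/cos53.6° = 3.539 m; N'_6 = 71·cos53.6° − 7·3.539 = 17.4; c'Δl = 24.06; W sinα = 57.1
Σc'Δl = 126.3 kN/m; ΣN' = 720.8 kN/m; ΣW sinα = 370.5 kN/m
Resisting = 126.3 + 720.8·tan32.1° = 126.3 + 452.2 = 578.5 kN/m
FS = 578.5 / 370.5 = 1.561

FS = 1.56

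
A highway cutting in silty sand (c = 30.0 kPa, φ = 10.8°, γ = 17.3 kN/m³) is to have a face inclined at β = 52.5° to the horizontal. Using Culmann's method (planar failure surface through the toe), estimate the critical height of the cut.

H_c = 21.34 m

Culmann's analysis gives the critical failure plane at α_cr = (β + φ)/2 = (52.5 + 10.8)/2 = 31.6°, and the critical height
H_c = (4c/γ) · sinβ cosφ / [1 − cos(β − φ)]
    = (4·30.0/17.3) · sin52.5°·cos10.8° / [1 − cos(41.7°)]
    = 6.936 · 0.7934·0.9823 / [1 − 0.7466]
    = 6.936 · 0.7793 / 0.2534
    = 21.34 m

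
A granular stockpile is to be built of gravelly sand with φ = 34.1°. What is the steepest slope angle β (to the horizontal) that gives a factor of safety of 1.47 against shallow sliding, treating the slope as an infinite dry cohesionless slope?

β = 24.7°

For an infinite dry cohesionless slope FS = tanφ/tanβ, so tanβ = tanφ / FS.
tanβ = tan34.1° / 1.47 = 0.6771 / 1.47 = 0.4606
β = arctan(0.4606) = 24.73°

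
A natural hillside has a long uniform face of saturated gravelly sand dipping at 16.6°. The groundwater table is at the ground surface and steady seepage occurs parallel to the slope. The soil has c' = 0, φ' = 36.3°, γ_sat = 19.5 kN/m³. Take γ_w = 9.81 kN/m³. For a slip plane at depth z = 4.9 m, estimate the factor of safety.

FS = 1.22

With seepage parallel to the slope and the water table at the surface, the effective normal stress on the slip plane uses the buoyant unit weight γ' = γ_sat − γ_w while the driving shear stress uses γ_sat:
FS = [c' + γ' z cos²β tanφ'] / [γ_sat z sinβ cosβ]
(For c' = 0 this reduces to FS = (γ'/γ_sat)·tanφ'/tanβ.)
γ' = 19.5 − 9.81 = 9.69 kN/m³
Numerator = 0.0 + 9.69·4.9·cos²16.6°·tan36.3° = 0.0 + 9.69·4.9·0.9184·0.7346 = 32.032 kPa
Denominator = 19.5·4.9·sin16.6°·cos16.6° = 19.5·4.9·0.2857·0.9583 = 26.160 kPa
FS = 32.032 / 26.160 = 1.224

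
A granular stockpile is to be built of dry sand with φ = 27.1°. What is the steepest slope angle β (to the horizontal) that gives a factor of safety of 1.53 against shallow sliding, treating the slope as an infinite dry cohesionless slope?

For an infinite dry cohesionless slope FS = tanφ/tanβ, so tanβ = tanφ / FS.
tanβ = tan27.1° / 1.53 = 0.5117 / 1.53 = 0.3345
β = arctan(0.3345) = 18.49°

β = 18.5°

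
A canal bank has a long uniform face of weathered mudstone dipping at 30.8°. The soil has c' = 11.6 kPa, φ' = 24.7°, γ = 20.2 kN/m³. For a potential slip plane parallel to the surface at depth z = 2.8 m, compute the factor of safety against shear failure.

FS = 1.24

For an infinite slope with a slip plane parallel to the surface (no pore pressure): FS = [c' + γz cos²β tanφ'] / [γz sinβ cosβ].
γz = 20.2·2.8 = 56.56 kN/m²
Numerator = 11.6 + 56.56·cos²30.8°·tan24.7° = 11.6 + 56.56·0.7378·0.4599 = 30.794 kPa
Denominator = 56.56·sin30.8°·cos30.8° = 56.56·0.5120·0.8590 = 24.876 kPa
FS = 30.794 / 24.876 = 1.238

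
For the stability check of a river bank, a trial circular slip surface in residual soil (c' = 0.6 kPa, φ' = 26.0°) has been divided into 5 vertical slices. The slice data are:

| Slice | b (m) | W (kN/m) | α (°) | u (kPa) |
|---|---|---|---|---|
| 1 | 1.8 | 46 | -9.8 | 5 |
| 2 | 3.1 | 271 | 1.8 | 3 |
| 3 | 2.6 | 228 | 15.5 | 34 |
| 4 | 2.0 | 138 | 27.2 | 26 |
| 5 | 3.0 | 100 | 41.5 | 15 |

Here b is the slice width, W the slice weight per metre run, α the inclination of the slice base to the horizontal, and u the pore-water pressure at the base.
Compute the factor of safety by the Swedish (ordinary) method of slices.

Ordinary method of slices: FS = Σ[c'·Δl_i + (W_i cosα_i − u_i·Δl_i)·tanφ'] / Σ W_i sinα_i, with Δl_i = b_i / cosα_i.
Slice 1: Δl = 1.8/cos(-9.8°) = 1.827 m; N'_1 = 46·cos(-9.8°) − 5·1.827 = 36.2; c'Δl = 1.10; W sinα = -7.8
Slice 2: Δl = 3.1/cos1.8° = 3.102 m; N'_2 = 271·cos1.8° − 3·3.102 = 261.6; c'Δl = 1.86; W sinα = 8.5
Slice 3: Δl = 2.6/cos15.5° = 2.698 m; N'_3 = 228·cos15.5° − 34·2.698 = 128.0; c'Δl = 1.62; W sinα = 60.9
Slice 4: Δl = 2.0/cos27.2° = 2.249 m; N'_4 = 138·cos27.2° − 26·2.249 = 64.3; c'Δl = 1.35; W sinα = 63.1
Slice 5: Δl = 3.0/cos41.5° = 4.006 m; N'_5 = 100·cos41.5° − 15·4.006 = 14.8; c'Δl = 2.40; W sinα = 66.3
Σc'Δl = 8.3 kN/m; ΣN' = 504.8 kN/m; ΣW sinα = 191.0 kN/m
Resisting = 8.3 + 504.8·tan26.0° = 8.3 + 246.2 = 254.5 kN/m
FS = 254.5 / 191.0 = 1.333

FS = 1.33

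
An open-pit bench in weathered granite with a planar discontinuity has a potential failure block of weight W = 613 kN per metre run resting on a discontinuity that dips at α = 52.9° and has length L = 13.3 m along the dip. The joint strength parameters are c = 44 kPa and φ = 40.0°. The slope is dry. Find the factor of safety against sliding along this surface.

Resolving the block weight along and normal to the plane and applying the Mohr–Coulomb strength on the joint:
N' = W cosα = 613·cos52.9° = 369.8 kN/m
Driving force T = W sinα = 613·sin52.9° = 488.9 kN/m
Resisting force R = c·L + N'·tanφ = 44·13.3 + 369.8·tan40.0° = 585.2 + 310.3 = 895.5 kN/m
FS = R / T = 895.5 / 488.9 = 1.832

FS = 1.83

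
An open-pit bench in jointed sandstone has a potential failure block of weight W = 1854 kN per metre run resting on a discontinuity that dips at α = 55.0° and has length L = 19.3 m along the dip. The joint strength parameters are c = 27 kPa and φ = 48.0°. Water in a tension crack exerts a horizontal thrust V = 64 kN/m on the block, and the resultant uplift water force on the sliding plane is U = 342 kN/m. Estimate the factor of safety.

FS = 0.81

Resolving the block weight along and normal to the plane and applying the Mohr–Coulomb strength on the joint:
N' = W cosα − U − V sinα = 1854·cos55.0° − 342 − 64·sin55.0° = 669.0 kN/m
Driving force T = W sinα + V cosα = 1854·sin55.0° + 64·cos55.0° = 1555.4 kN/m
Resisting force R = c·L + N'·tanφ = 27·19.3 + 669.0·tan48.0° = 521.1 + 743.0 = 1264.1 kN/m
FS = R / T = 1264.1 / 1555.4 = 0.813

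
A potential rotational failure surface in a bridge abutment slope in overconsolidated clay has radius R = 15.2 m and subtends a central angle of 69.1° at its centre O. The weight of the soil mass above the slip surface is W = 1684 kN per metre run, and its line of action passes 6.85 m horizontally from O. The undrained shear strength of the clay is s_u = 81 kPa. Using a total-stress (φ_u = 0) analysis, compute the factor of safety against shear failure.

FS = 1.96

Taking moments about the centre O, the resisting moment is provided by the undrained shear strength acting along the arc:
Arc length L_a = R·θ = 15.2·(69.1°·π/180) = 15.2·1.2060 = 18.33 m
M_R = s_u·L_a·R = 81·18.33·15.2 = 22569.8 kN·m/m
M_D = W·d = 1684·6.85 = 11535.4 kN·m/m
FS = M_R / M_D = 22569.8 / 11535.4 = 1.957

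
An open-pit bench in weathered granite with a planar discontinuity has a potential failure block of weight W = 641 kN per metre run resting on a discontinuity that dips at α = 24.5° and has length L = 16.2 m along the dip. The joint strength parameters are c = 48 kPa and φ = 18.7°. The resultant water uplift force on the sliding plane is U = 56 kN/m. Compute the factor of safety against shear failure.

Resolving the block weight along and normal to the plane and applying the Mohr–Coulomb strength on the joint:
N' = W cosα − U = 641·cos24.5° − 56 = 527.3 kN/m
Driving force T = W sinα = 641·sin24.5° = 265.8 kN/m
Resisting force R = c·L + N'·tanφ = 48·16.2 + 527.3·tan18.7° = 777.6 + 178.5 = 956.1 kN/m
FS = R / T = 956.1 / 265.8 = 3.597

FS = 3.60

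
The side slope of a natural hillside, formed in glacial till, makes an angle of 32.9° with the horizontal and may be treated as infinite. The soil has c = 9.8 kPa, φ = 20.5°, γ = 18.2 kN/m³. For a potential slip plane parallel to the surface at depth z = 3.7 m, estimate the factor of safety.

FS = 0.90

For an infinite slope with a slip plane parallel to the surface (no pore pressure): FS = [c + γz cos²β tanφ] / [γz sinβ cosβ].
γz = 18.2·3.7 = 67.34 kN/m²
Numerator = 9.8 + 67.34·cos²32.9°·tan20.5° = 9.8 + 67.34·0.7050·0.3739 = 27.549 kPa
Denominator = 67.34·sin32.9°·cos32.9° = 67.34·0.5432·0.8396 = 30.711 kPa
FS = 27.549 / 30.711 = 0.897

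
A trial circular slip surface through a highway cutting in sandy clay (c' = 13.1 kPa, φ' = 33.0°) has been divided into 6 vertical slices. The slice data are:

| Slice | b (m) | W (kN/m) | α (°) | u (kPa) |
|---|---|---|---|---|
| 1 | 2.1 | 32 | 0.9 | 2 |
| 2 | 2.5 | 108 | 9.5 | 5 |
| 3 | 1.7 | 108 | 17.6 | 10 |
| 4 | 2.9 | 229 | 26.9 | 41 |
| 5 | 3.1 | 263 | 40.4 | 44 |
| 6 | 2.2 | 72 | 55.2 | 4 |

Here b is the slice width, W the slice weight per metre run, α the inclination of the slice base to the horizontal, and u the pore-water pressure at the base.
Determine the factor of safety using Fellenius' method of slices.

FS = 1.15

Ordinary method of slices: FS = Σ[c'·Δl_i + (W_i cosα_i − u_i·Δl_i)·tanφ'] / Σ W_i sinα_i, with Δl_i = b_i / cosα_i.
Slice 1: Δl = 2.1/cos0.9° = 2.100 m; N'_1 = 32·cos0.9° − 2·2.100 = 27.8; c'Δl = 27.51; W sinα = 0.5
Slice 2: Δl = 2.5/cos9.5° = 2.535 m; N'_2 = 108·cos9.5° − 5·2.535 = 93.8; c'Δl = 33.21; W sinα = 17.8
Slice 3: Δl = 1.7/cos17.6° = 1.783 m; N'_3 = 108·cos17.6° − 10·1.783 = 85.1; c'Δl = 23.36; W sinα = 32.7
Slice 4: Δl = 2.9/cos26.9° = 3.252 m; N'_4 = 229·cos26.9° − 41·3.252 = 70.9; c'Δl = 42.60; W sinα = 103.6
Slice 5: Δl = 3.1/cos40.4° = 4.071 m; N'_5 = 263·cos40.4° − 44·4.071 = 21.2; c'Δl = 53.33; W sinα = 170.5
Slice 6: Δl = 2.2/cos55.2° = 3.855 m; N'_6 = 72·cos55.2° − 4·3.855 = 25.7; c'Δl = 50.50; W sinα = 59.1
Σc'Δl = 230.5 kN/m; ΣN' = 324.5 kN/m; ΣW sinα = 384.2 kN/m
Resisting = 230.5 + 324.5·tan33.0° = 230.5 + 210.7 = 441.2 kN/m
FS = 441.2 / 384.2 = 1.149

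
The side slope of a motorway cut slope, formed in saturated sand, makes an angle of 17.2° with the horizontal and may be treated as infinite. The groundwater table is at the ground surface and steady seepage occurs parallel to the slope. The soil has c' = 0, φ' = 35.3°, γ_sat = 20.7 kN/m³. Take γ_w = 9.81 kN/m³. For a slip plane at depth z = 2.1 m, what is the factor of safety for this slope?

With seepage parallel to the slope and the water table at the surface, the effective normal stress on the slip plane uses the buoyant unit weight γ' = γ_sat − γ_w while the driving shear stress uses γ_sat:
FS = [c' + γ' z cos²β tanφ'] / [γ_sat z sinβ cosβ]
(For c' = 0 this reduces to FS = (γ'/γ_sat)·tanφ'/tanβ.)
γ' = 20.7 − 9.81 = 10.89 kN/m³
Numerator = 0.0 + 10.89·2.1·cos²17.2°·tan35.3° = 0.0 + 10.89·2.1·0.9126·0.7080 = 14.776 kPa
Denominator = 20.7·2.1·sin17.2°·cos17.2° = 20.7·2.1·0.2957·0.9553 = 12.280 kPa
FS = 14.776 / 12.280 = 1.203

FS = 1.20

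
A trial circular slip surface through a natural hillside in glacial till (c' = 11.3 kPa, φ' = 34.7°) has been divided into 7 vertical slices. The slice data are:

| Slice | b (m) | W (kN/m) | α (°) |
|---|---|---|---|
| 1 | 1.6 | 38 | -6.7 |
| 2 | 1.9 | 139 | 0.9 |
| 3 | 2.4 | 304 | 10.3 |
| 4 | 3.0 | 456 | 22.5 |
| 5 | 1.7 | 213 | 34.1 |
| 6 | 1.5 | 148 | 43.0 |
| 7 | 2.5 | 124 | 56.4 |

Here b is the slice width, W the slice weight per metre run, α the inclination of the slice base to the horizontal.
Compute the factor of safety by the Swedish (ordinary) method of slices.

Ordinary method of slices: FS = Σ[c'·Δl_i + (W_i cosα_i)·tanφ'] / Σ W_i sinα_i, with Δl_i = b_i / cosα_i.
Slice 1: Δl = 1.6/cos(-6.7°) = 1.611 m; N'_1 = 38·cos(-6.7°) = 37.7; c'Δl = 18.20; W sinα = -4.4
Slice 2: Δl = 1.9/cos0.9° = 1.900 m; N'_2 = 139·cos0.9° = 139.0; c'Δl = 21.47; W sinα = 2.2
Slice 3: Δl = 2.4/cos10.3° = 2.439 m; N'_3 = 304·cos10.3° = 299.1; c'Δl = 27.56; W sinα = 54.4
Slice 4: Δl = 3.0/cos22.5° = 3.247 m; N'_4 = 456·cos22.5° = 421.3; c'Δl = 36.69; W sinα = 174.5
Slice 5: Δl = 1.7/cos34.1° = 2.053 m; N'_5 = 213·cos34.1° = 176.4; c'Δl = 23.20; W sinα = 119.4
Slice 6: Δl = 1.5/cos43.0° = 2.051 m; N'_6 = 148·cos43.0° = 108.2; c'Δl = 23.18; W sinα = 100.9
Slice 7: Δl = 2.5/cos56.4° = 4.518 m; N'_7 = 124·cos56.4° = 68.6; c'Δl = 51.05; W sinα = 103.3
Σc'Δl = 201.4 kN/m; ΣN' = 1250.4 kN/m; ΣW sinα = 550.2 kN/m
Resisting = 201.4 + 1250.4·tan34.7° = 201.4 + 865.8 = 1067.1 kN/m
FS = 1067.1 / 550.2 = 1.939

FS = 1.94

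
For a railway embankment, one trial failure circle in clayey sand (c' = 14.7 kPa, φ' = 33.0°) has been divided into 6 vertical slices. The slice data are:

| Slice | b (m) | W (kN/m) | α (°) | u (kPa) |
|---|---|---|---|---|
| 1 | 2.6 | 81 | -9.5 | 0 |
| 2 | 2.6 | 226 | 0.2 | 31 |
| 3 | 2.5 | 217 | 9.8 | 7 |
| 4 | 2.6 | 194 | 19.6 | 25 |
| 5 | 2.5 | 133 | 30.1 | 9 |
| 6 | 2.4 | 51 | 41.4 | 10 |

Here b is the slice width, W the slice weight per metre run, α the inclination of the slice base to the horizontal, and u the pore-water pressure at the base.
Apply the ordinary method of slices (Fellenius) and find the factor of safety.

Ordinary method of slices: FS = Σ[c'·Δl_i + (W_i cosα_i − u_i·Δl_i)·tanφ'] / Σ W_i sinα_i, with Δl_i = b_i / cosα_i.
Slice 1: Δl = 2.6/cos(-9.5°) = 2.636 m; N'_1 = 81·cos(-9.5°) − 0·2.636 = 79.9; c'Δl = 38.75; W sinα = -13.4
Slice 2: Δl = 2.6/cos0.2° = 2.600 m; N'_2 = 226·cos0.2° − 31·2.600 = 145.4; c'Δl = 38.22; W sinα = 0.8
Slice 3: Δl = 2.5/cos9.8° = 2.537 m; N'_3 = 217·cos9.8° − 7·2.537 = 196.1; c'Δl = 37.29; W sinα = 36.9
Slice 4: Δl = 2.6/cos19.6° = 2.760 m; N'_4 = 194·cos19.6° − 25·2.760 = 113.8; c'Δl = 40.57; W sinα = 65.1
Slice 5: Δl = 2.5/cos30.1° = 2.890 m; N'_5 = 133·cos30.1° − 9·2.890 = 89.1; c'Δl = 42.48; W sinα = 66.7
Slice 6: Δl = 2.4/cos41.4° = 3.200 m; N'_6 = 51·cos41.4° − 10·3.200 = 6.3; c'Δl = 47.03; W sinα = 33.7
Σc'Δl = 244.3 kN/m; ΣN' = 630.4 kN/m; ΣW sinα = 189.9 kN/m
Resisting = 244.3 + 630.4·tan33.0° = 244.3 + 409.4 = 653.8 kN/m
FS = 653.8 / 189.9 = 3.443

FS = 3.44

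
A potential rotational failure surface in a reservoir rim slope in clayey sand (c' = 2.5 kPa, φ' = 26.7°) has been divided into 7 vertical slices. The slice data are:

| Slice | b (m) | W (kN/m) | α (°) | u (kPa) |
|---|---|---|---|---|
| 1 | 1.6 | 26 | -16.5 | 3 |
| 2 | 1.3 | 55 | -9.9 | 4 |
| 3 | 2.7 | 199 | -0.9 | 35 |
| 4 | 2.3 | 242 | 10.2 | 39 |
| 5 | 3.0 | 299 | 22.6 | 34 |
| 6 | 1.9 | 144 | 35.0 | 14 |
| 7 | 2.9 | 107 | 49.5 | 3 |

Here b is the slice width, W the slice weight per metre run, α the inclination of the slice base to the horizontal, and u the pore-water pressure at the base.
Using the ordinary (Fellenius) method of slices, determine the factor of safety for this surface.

FS = 1.20

Ordinary method of slices: FS = Σ[c'·Δl_i + (W_i cosα_i − u_i·Δl_i)·tanφ'] / Σ W_i sinα_i, with Δl_i = b_i / cosα_i.
Slice 1: Δl = 1.6/cos(-16.5°) = 1.669 m; N'_1 = 26·cos(-16.5°) − 3·1.669 = 19.9; c'Δl = 4.17; W sinα = -7.4
Slice 2: Δl = 1.3/cos(-9.9°) = 1.320 m; N'_2 = 55·cos(-9.9°) − 4·1.320 = 48.9; c'Δl = 3.30; W sinα = -9.5
Slice 3: Δl = 2.7/cos(-0.9°) = 2.700 m; N'_3 = 199·cos(-0.9°) − 35·2.700 = 104.5; c'Δl = 6.75; W sinα = -3.1
Slice 4: Δl = 2.3/cos10.2° = 2.337 m; N'_4 = 242·cos10.2° − 39·2.337 = 147.0; c'Δl = 5.84; W sinα = 42.9
Slice 5: Δl = 3.0/cos22.6° = 3.250 m; N'_5 = 299·cos22.6° − 34·3.250 = 165.6; c'Δl = 8.12; W sinα = 114.9
Slice 6: Δl = 1.9/cos35.0° = 2.319 m; N'_6 = 144·cos35.0° − 14·2.319 = 85.5; c'Δl = 5.80; W sinα = 82.6
Slice 7: Δl = 2.9/cos49.5° = 4.465 m; N'_7 = 107·cos49.5° − 3·4.465 = 56.1; c'Δl = 11.16; W sinα = 81.4
Σc'Δl = 45.1 kN/m; ΣN' = 627.5 kN/m; ΣW sinα = 301.8 kN/m
Resisting = 45.1 + 627.5·tan26.7° = 45.1 + 315.6 = 360.7 kN/m
FS = 360.7 / 301.8 = 1.195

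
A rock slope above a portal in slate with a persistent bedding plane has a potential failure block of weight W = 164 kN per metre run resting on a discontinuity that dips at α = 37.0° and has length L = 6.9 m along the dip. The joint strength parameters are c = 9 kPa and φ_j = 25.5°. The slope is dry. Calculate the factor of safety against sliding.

Resolving the block weight along and normal to the plane and applying the Mohr–Coulomb strength on the joint:
N' = W cosα = 164·cos37.0° = 131.0 kN/m
Driving force T = W sinα = 164·sin37.0° = 98.7 kN/m
Resisting force R = c·L + N'·tanφ_j = 9·6.9 + 131.0·tan25.5° = 62.1 + 62.5 = 124.6 kN/m
FS = R / T = 124.6 / 98.7 = 1.262

FS = 1.26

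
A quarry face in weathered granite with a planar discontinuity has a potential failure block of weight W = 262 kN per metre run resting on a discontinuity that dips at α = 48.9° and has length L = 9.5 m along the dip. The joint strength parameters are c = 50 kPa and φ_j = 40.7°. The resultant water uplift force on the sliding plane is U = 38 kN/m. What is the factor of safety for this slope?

Resolving the block weight along and normal to the plane and applying the Mohr–Coulomb strength on the joint:
N' = W cosα − U = 262·cos48.9° − 38 = 134.2 kN/m
Driving force T = W sinα = 262·sin48.9° = 197.4 kN/m
Resisting force R = c·L + N'·tanφ_j = 50·9.5 + 134.2·tan40.7° = 475.0 + 115.5 = 590.5 kN/m
FS = R / T = 590.5 / 197.4 = 2.991

FS = 2.99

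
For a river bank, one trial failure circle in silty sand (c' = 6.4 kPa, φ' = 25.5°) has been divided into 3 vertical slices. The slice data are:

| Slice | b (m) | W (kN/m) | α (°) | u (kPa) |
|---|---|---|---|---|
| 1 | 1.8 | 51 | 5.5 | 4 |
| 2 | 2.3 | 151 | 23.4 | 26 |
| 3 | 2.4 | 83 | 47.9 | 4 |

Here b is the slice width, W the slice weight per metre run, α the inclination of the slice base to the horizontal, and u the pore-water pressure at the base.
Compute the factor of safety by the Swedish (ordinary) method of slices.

FS = 1.00

Ordinary method of slices: FS = Σ[c'·Δl_i + (W_i cosα_i − u_i·Δl_i)·tanφ'] / Σ W_i sinα_i, with Δl_i = b_i / cosα_i.
Slice 1: Δl = 1.8/cos5.5° = 1.808 m; N'_1 = 51·cos5.5° − 4·1.808 = 43.5; c'Δl = 11.57; W sinα = 4.9
Slice 2: Δl = 2.3/cos23.4° = 2.506 m; N'_2 = 151·cos23.4° − 26·2.506 = 73.4; c'Δl = 16.04; W sinα = 60.0
Slice 3: Δl = 2.4/cos47.9° = 3.580 m; N'_3 = 83·cos47.9° − 4·3.580 = 41.3; c'Δl = 22.91; W sinα = 61.6
Σc'Δl = 50.5 kN/m; ΣN' = 158.3 kN/m; ΣW sinα = 126.4 kN/m
Resisting = 50.5 + 158.3·tan25.5° = 50.5 + 75.5 = 126.0 kN/m
FS = 126.0 / 126.4 = 0.997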